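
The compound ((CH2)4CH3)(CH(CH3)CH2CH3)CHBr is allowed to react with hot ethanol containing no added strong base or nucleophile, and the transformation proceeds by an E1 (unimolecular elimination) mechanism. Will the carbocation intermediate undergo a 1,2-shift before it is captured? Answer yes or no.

The first-formed carbocation is secondary.
The adjacent sec-butyl carbon already bears 2 other carbon substituents and has a hydrogen to migrate; after a 1,2-hydride shift from that carbon the positive charge sits on a tertiary centre.
Tertiary is more stable than secondary, so the shift occurs.

yes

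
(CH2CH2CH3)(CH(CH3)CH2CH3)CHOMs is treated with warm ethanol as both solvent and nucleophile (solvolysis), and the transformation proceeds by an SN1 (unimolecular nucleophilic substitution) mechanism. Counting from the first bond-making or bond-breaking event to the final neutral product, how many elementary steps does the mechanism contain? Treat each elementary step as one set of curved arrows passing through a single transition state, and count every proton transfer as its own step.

Step 1: Rate-determining heterolysis of the C–O bond gives MsO⁻ and a secondary carbocation.
Step 2: A hydride (H with its bonding pair) migrates from the adjacent sec-butyl carbon to the cationic centre — a 1,2-hydride shift — upgrading the secondary cation to a tertiary one.
Step 3: CH3CH2OH donates an oxygen lone pair into the empty p orbital of the cation, giving a protonated ether (an oxonium ion).
Step 4: Proton transfer from the O–H of the oxonium ion to a solvent molecule delivers the neutral ether.
Total: 4 elementary steps.

4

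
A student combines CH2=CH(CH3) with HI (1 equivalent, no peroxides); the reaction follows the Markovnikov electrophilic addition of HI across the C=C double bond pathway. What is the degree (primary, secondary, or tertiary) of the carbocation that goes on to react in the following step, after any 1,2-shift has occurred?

secondary

Step 1: The π electrons of the C=C bond attack a proton of HI; Markovnikov addition places the new C–H on the less-substituted alkene carbon, so the positive charge ends up on the more-substituted carbon — a secondary carbocation. The H–I bond breaks heterolytically, releasing I⁻.
No single 1,2-shift to an adjacent carbon would give a more-substituted cation, so no rearrangement occurs.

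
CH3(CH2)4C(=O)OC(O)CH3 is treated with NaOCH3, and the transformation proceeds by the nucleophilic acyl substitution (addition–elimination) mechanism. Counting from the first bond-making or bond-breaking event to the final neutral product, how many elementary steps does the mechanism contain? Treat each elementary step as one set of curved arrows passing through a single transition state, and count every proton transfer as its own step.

Step 1: Nucleophilic addition of CH3O⁻ to the acyl carbon breaks the π(C=O) bond and yields a tetrahedral, anionic intermediate.
Step 2: An oxygen lone pair re-forms the C=O π bond as the C–O σ-bond breaks; CH3CO2⁻ is expelled.
Total: 2 elementary steps.

2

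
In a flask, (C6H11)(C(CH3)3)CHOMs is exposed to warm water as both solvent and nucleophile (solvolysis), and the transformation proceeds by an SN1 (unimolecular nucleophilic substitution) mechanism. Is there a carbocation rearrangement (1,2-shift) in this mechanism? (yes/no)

The first-formed carbocation is secondary.
The adjacent cyclohexyl carbon already bears 2 other carbon substituents and has a hydrogen to migrate; after a 1,2-hydride shift from that carbon the positive charge sits on a tertiary centre.
Tertiary is more stable than secondary, so the shift occurs.

yes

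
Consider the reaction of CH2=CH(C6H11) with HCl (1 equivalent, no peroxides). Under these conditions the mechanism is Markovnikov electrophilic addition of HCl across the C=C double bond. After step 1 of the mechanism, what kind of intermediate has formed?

secondary carbocation

Step 1: Electrophilic addition begins with the π(C=C) electrons forming a bond to the proton of HCl. Following Markovnikov's rule, the resulting cation is secondary. The H–Cl bond breaks heterolytically, releasing Cl⁻.
After step 1 the species present is a secondary carbocation.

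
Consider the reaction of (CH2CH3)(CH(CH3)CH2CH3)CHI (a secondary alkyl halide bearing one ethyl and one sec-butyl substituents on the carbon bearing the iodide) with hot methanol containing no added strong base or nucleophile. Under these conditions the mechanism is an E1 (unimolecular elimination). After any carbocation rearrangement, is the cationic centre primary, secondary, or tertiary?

Step 1: The C–I bond breaks with both electrons going to the iodide; I⁻ leaves and a secondary carbocation remains.
Step 2: A hydride (H with its bonding pair) migrates from the adjacent sec-butyl carbon to the cationic centre — a 1,2-hydride shift — upgrading the secondary cation to a tertiary one.
The cation rearranges from secondary to tertiary via a 1,2-hydride shift from the adjacent sec-butyl carbon; the tertiary cation is what reacts next.

tertiary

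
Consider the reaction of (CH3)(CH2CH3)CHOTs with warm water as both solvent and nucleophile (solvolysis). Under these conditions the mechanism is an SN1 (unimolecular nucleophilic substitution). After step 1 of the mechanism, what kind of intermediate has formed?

secondary carbocation

Step 1: Rate-determining heterolysis of the C–O bond gives TsO⁻ and a secondary carbocation.
After step 1 the species present is a secondary carbocation.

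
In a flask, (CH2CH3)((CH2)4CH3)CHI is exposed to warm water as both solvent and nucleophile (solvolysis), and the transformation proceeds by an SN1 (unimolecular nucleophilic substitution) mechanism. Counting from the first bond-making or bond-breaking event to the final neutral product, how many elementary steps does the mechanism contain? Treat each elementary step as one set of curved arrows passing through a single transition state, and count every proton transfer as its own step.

3

Step 1: Rate-determining heterolysis of the C–I bond gives I⁻ and a secondary carbocation.
(No 1,2-shift: no single shift to an adjacent carbon would give a more stable cation.)
Step 2: A lone pair on the oxygen of H2O attacks the carbocation, forming a new C–O σ-bond and an oxonium ion.
Step 3: Deprotonation of the oxonium oxygen by solvent water yields the neutral alcohol.
Total: 3 elementary steps.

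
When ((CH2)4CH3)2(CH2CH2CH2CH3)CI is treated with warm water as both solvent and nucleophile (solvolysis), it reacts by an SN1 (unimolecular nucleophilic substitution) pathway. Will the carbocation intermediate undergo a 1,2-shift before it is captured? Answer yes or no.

no

The first-formed carbocation is tertiary.
No single 1,2-shift to an adjacent carbon would produce a more-substituted cation than the one already present, so no rearrangement occurs.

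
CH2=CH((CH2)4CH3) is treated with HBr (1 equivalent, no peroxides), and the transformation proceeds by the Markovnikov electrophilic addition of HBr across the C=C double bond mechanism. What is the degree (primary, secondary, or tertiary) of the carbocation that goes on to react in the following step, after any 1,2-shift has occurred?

Step 1: The π electrons of the C=C bond attack a proton of HBr; Markovnikov addition places the new C–H on the less-substituted alkene carbon, so the positive charge ends up on the more-substituted carbon — a secondary carbocation. The H–Br bond breaks heterolytically, releasing Br⁻.
No single 1,2-shift to an adjacent carbon would give a more-substituted cation, so no rearrangement occurs.

secondary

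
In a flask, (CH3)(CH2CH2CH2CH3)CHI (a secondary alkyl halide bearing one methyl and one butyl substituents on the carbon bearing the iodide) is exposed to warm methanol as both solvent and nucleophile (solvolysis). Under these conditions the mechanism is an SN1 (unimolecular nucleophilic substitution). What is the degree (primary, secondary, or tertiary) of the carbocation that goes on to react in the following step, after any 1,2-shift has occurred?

secondary

Step 1: Ionisation: the C–I σ-bond cleaves heterolytically; both bonding electrons depart with I⁻, leaving a secondary carbocation at the α-carbon.
No single 1,2-shift to an adjacent carbon would give a more-substituted cation, so no rearrangement occurs.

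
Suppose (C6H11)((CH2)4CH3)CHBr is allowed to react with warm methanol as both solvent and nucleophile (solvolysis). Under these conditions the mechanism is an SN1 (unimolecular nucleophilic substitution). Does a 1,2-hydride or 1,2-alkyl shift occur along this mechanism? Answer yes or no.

The first-formed carbocation is secondary.
The adjacent cyclohexyl carbon already bears 2 other carbon substituents and has a hydrogen to migrate; after a 1,2-hydride shift from that carbon the positive charge sits on a tertiary centre.
Tertiary is more stable than secondary, so the shift occurs.

yes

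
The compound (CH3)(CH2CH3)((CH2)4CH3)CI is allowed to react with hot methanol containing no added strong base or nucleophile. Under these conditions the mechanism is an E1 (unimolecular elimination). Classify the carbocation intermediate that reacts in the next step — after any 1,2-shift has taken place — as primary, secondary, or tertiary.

Step 1: The C–I bond breaks with both electrons going to the iodide; I⁻ leaves and a tertiary carbocation remains.
No single 1,2-shift to an adjacent carbon would give a more-substituted cation, so no rearrangement occurs.

tertiary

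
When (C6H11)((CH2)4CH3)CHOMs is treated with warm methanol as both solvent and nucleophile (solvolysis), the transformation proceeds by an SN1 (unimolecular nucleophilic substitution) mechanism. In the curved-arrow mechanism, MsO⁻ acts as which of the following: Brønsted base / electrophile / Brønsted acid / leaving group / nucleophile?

leaving group

Step 1: Ionisation: the C–O σ-bond cleaves heterolytically; both bonding electrons depart with MsO⁻, leaving a secondary carbocation at the α-carbon.
MsO⁻ departs with both electrons of the breaking σ-bond — that is the definition of a leaving group.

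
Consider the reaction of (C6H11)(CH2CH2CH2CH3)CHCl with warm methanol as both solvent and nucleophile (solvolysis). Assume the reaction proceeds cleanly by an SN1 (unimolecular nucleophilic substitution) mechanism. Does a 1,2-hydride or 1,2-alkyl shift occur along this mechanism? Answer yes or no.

The first-formed carbocation is secondary.
The adjacent cyclohexyl carbon already bears 2 other carbon substituents and has a hydrogen to migrate; after a 1,2-hydride shift from that carbon the positive charge sits on a tertiary centre.
Tertiary is more stable than secondary, so the shift occurs.

yes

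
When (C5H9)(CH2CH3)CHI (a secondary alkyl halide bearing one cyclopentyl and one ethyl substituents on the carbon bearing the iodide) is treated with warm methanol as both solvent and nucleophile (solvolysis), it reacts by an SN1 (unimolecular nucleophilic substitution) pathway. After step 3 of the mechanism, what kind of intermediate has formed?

Step 1: Ionisation: the C–I σ-bond cleaves heterolytically; both bonding electrons depart with I⁻, leaving a secondary carbocation at the α-carbon.
Step 2: A hydride (H with its bonding pair) migrates from the adjacent cyclopentyl carbon to the cationic centre — a 1,2-hydride shift — upgrading the secondary cation to a tertiary one.
Step 3: CH3OH donates an oxygen lone pair into the empty p orbital of the cation, giving a protonated ether (an oxonium ion).
After step 3 the species present is an oxonium ion.

oxonium ion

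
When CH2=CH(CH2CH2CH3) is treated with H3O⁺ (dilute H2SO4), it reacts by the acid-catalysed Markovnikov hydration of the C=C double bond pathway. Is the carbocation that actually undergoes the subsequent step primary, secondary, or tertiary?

Step 1: Protonation of the alkene by H3O⁺: the π bond acts as the nucleophile and picks up H⁺, giving the more stable (Markovnikov) secondary carbocation. H2O is released.
No single 1,2-shift to an adjacent carbon would give a more-substituted cation, so no rearrangement occurs.

secondary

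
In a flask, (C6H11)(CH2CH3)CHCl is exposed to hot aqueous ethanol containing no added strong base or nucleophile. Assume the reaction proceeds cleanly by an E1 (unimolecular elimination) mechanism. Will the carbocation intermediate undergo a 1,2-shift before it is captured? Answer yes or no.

The first-formed carbocation is secondary.
The adjacent cyclohexyl carbon already bears 2 other carbon substituents and has a hydrogen to migrate; after a 1,2-hydride shift from that carbon the positive charge sits on a tertiary centre.
Tertiary is more stable than secondary, so the shift occurs.

yes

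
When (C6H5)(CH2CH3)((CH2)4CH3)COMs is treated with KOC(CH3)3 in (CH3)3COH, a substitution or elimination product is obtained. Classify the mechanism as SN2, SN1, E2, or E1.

Conditions: a strong/bulky base with a tertiary substrate bearing a β-hydrogen.
These conditions are the textbook signature of the E2 pathway.
A strong (often hindered) base removes a β-H in concert with loss of the leaving group — bimolecular elimination.

E2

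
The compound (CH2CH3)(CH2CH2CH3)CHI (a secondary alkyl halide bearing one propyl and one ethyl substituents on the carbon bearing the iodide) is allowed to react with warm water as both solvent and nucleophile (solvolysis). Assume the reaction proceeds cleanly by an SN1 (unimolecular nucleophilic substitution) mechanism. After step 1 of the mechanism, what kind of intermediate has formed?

secondary carbocation

Step 1: Unassisted departure of I⁻ (taking the C–I bonding pair) generates a secondary carbocation.
After step 1 the species present is a secondary carbocation.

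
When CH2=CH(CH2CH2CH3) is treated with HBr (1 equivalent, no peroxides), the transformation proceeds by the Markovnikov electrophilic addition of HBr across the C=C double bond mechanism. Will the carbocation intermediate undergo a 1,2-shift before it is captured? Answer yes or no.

The first-formed carbocation is secondary.
No single 1,2-shift to an adjacent carbon would produce a more-substituted cation than the one already present, so no rearrangement occurs.

no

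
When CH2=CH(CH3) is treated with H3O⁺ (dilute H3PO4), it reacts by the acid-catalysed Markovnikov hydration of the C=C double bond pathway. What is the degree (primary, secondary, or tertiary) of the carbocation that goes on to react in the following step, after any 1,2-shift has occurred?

Step 1: Electrophilic addition begins with the π(C=C) electrons forming a bond to the proton of H3O⁺. Following Markovnikov's rule, the resulting cation is secondary. H2O is released.
No single 1,2-shift to an adjacent carbon would give a more-substituted cation, so no rearrangement occurs.

secondary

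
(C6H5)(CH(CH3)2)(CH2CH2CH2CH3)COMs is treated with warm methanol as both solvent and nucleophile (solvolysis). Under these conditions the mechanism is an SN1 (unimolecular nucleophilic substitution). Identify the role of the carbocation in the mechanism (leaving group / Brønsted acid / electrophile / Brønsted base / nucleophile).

Step 2: Nucleophilic capture: the oxygen of CH3OH bonds to the cationic carbon, producing an oxonium-ion intermediate.
The carbocation accepts an electron pair into an empty or π* orbital — it is the electrophile.

electrophile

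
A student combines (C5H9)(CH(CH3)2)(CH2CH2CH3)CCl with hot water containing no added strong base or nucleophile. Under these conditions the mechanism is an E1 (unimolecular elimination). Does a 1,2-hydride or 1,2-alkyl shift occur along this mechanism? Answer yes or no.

no

The first-formed carbocation is tertiary.
No single 1,2-shift to an adjacent carbon would produce a more-substituted cation than the one already present, so no rearrangement occurs.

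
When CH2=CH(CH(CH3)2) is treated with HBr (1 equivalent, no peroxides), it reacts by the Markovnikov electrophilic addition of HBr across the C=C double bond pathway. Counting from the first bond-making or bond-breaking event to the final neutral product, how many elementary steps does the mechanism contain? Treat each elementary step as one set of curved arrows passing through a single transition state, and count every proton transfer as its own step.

3

Step 1: Electrophilic addition begins with the π(C=C) electrons forming a bond to the proton of HBr. Following Markovnikov's rule, the resulting cation is secondary. The H–Br bond breaks heterolytically, releasing Br⁻.
Step 2: Carbocation rearrangement: a 1,2-hydride shift from the adjacent isopropyl carbon converts the initially-formed secondary cation into the more stable tertiary cation.
Step 3: Nucleophilic attack by Br⁻ on the carbocation completes the addition, giving R–Br.
Total: 3 elementary steps.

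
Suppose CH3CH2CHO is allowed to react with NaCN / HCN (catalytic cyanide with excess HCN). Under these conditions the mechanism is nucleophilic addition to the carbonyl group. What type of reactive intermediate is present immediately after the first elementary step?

Step 1: A lone pair / filled orbital on CN⁻ attacks the electrophilic carbonyl carbon; the π(C=O) electrons shift onto oxygen, producing a tetrahedral alkoxide intermediate.
After step 1 the species present is a tetrahedral alkoxide intermediate.

tetrahedral alkoxide intermediate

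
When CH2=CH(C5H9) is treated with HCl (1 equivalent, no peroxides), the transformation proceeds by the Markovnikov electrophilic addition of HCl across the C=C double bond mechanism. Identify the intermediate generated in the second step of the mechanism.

tertiary carbocation

Step 1: Electrophilic addition begins with the π(C=C) electrons forming a bond to the proton of HCl. Following Markovnikov's rule, the resulting cation is secondary. The H–Cl bond breaks heterolytically, releasing Cl⁻.
Step 2: Carbocation rearrangement: a 1,2-hydride shift from the adjacent cyclopentyl carbon converts the initially-formed secondary cation into the more stable tertiary cation.
After step 2 the species present is a tertiary carbocation.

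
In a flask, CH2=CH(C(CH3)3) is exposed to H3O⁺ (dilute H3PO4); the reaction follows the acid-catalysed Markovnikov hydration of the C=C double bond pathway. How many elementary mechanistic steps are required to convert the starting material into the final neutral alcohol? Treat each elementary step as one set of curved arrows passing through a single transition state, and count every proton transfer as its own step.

4

Step 1: The π electrons of the C=C bond attack a proton of H3O⁺; Markovnikov addition places the new C–H on the less-substituted alkene carbon, so the positive charge ends up on the more-substituted carbon — a secondary carbocation. H2O is released.
Step 2: A 1,2-methyl shift from the adjacent tert-butyl carbon moves the positive charge from the secondary centre to an adjacent carbon, generating a more stable tertiary carbocation.
Step 3: Nucleophilic capture of the cation by H2O produces the protonated alcohol (an oxonium ion).
Step 4: Deprotonation of the oxonium ion by a water molecule delivers the neutral alcohol and regenerates the acid catalyst.
Total: 4 elementary steps.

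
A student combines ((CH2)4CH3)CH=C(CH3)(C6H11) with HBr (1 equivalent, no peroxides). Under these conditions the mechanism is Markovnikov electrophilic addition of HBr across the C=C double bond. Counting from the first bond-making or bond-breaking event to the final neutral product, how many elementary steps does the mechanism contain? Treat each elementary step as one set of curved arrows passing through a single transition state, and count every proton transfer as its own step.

2

Step 1: Protonation of the alkene by HBr: the π bond acts as the nucleophile and picks up H⁺, giving the more stable (Markovnikov) tertiary carbocation. The H–Br bond breaks heterolytically, releasing Br⁻.
(No 1,2-shift: no single shift to an adjacent carbon would give a more stable cation.)
Step 2: Br⁻ captures the cation: a lone pair on Br⁻ fills the empty p orbital, producing the alkyl halide product.
Total: 2 elementary steps.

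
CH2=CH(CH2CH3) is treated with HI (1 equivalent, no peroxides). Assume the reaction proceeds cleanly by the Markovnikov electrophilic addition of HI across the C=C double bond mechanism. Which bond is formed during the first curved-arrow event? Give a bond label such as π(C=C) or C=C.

Step 1: Electrophilic addition begins with the π(C=C) electrons forming a bond to the proton of HI. Following Markovnikov's rule, the resulting cation is secondary. The H–I bond breaks heterolytically, releasing I⁻.
The bond formed in this step is the C–H bond.

C–H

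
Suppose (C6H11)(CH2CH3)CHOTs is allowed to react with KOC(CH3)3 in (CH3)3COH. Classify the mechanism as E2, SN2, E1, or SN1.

E2

Conditions: a strong/bulky base with a secondary substrate bearing a β-hydrogen.
These conditions are the textbook signature of the E2 pathway.
A strong (often hindered) base removes a β-H in concert with loss of the leaving group — bimolecular elimination.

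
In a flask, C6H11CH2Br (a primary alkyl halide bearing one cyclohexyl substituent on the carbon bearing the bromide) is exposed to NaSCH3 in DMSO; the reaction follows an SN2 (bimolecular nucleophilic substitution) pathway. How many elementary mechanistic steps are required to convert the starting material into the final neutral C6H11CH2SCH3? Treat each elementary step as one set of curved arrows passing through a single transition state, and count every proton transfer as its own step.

1

Step 1: CH3S⁻ attacks the back face of the α-carbon while Br⁻ departs with the C–Br bonding pair — a single concerted displacement through a pentacoordinate transition state.
Total: 1 elementary step.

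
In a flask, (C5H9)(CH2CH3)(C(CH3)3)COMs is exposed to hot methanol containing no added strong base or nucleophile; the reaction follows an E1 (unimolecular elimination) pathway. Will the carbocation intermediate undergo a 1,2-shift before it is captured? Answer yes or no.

no

The first-formed carbocation is tertiary.
No single 1,2-shift to an adjacent carbon would produce a more-substituted cation than the one already present, so no rearrangement occurs.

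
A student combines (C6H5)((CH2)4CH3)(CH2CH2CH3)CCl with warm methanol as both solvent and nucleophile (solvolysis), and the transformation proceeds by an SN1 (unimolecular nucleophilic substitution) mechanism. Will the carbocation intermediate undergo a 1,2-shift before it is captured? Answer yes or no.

The first-formed carbocation is tertiary.
No single 1,2-shift to an adjacent carbon would produce a more-substituted cation than the one already present, so no rearrangement occurs.

no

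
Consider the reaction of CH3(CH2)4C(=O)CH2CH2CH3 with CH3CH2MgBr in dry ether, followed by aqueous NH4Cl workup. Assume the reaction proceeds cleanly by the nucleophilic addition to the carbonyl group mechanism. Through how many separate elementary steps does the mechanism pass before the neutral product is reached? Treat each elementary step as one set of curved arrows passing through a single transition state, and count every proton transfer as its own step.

2

Step 1: A lone pair / filled orbital on the carbanion-like carbon of CH3CH2MgBr attacks the electrophilic carbonyl carbon; the π(C=O) electrons shift onto oxygen, producing a tetrahedral alkoxide intermediate.
Step 2: Protonation of the alkoxide by aqueous NH4Cl workup furnishes an alcohol.
Total: 2 elementary steps.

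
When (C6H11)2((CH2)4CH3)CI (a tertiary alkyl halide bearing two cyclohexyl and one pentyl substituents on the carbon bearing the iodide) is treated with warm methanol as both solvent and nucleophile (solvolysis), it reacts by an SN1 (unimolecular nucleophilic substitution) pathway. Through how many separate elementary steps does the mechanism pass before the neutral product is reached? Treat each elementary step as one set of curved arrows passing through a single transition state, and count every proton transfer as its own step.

3

Step 1: The C–I bond breaks with both electrons going to the iodide; I⁻ leaves and a tertiary carbocation remains.
(No 1,2-shift: no single shift to an adjacent carbon would give a more stable cation.)
Step 2: Nucleophilic capture: the oxygen of CH3OH bonds to the cationic carbon, producing an oxonium-ion intermediate.
Step 3: Deprotonation of the oxonium oxygen by solvent methanol yields the neutral ether.
Total: 3 elementary steps.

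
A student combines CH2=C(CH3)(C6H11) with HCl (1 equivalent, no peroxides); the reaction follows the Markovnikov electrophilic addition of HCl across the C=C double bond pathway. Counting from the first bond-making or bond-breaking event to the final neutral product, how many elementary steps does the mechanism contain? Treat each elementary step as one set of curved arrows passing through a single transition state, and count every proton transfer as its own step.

2

Step 1: The π electrons of the C=C bond attack a proton of HCl; Markovnikov addition places the new C–H on the less-substituted alkene carbon, so the positive charge ends up on the more-substituted carbon — a tertiary carbocation. The H–Cl bond breaks heterolytically, releasing Cl⁻.
(No 1,2-shift: no single shift to an adjacent carbon would give a more stable cation.)
Step 2: Cl⁻ captures the cation: a lone pair on Cl⁻ fills the empty p orbital, producing the alkyl halide product.
Total: 2 elementary steps.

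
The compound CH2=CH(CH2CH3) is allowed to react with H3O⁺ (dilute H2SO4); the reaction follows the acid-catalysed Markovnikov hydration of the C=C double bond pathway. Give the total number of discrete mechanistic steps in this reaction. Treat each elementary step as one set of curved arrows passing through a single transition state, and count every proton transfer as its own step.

Step 1: Electrophilic addition begins with the π(C=C) electrons forming a bond to the proton of H3O⁺. Following Markovnikov's rule, the resulting cation is secondary. H2O is released.
(No 1,2-shift: no single shift to an adjacent carbon would give a more stable cation.)
Step 2: A lone pair on the oxygen of H2O attacks the carbocation, forming a C–O bond and an oxonium ion (a protonated alcohol).
Step 3: H2O removes a proton from the oxonium oxygen, regenerating H3O⁺ and giving the neutral alcohol.
Total: 3 elementary steps.

3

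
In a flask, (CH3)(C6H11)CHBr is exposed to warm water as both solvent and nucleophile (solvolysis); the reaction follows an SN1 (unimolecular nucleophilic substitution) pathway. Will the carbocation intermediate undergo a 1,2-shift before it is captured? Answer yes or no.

yes

The first-formed carbocation is secondary.
The adjacent cyclohexyl carbon already bears 2 other carbon substituents and has a hydrogen to migrate; after a 1,2-hydride shift from that carbon the positive charge sits on a tertiary centre.
Tertiary is more stable than secondary, so the shift occurs.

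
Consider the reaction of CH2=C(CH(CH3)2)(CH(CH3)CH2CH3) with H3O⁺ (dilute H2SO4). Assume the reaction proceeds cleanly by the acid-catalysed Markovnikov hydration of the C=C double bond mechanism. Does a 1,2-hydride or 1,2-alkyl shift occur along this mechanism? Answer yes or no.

no

The first-formed carbocation is tertiary.
No single 1,2-shift to an adjacent carbon would produce a more-substituted cation than the one already present, so no rearrangement occurs.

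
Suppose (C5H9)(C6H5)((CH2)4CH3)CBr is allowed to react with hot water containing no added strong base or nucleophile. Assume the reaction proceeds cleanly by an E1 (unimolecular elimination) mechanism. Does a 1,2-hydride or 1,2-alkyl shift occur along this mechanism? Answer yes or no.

The first-formed carbocation is tertiary.
No single 1,2-shift to an adjacent carbon would produce a more-substituted cation than the one already present, so no rearrangement occurs.

no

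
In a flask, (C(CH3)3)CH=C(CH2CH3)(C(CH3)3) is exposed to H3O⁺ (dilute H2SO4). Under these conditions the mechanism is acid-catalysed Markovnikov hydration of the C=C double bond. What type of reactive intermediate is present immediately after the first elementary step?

tertiary carbocation

Step 1: Electrophilic addition begins with the π(C=C) electrons forming a bond to the proton of H3O⁺. Following Markovnikov's rule, the resulting cation is tertiary. H2O is released.
After step 1 the species present is a tertiary carbocation.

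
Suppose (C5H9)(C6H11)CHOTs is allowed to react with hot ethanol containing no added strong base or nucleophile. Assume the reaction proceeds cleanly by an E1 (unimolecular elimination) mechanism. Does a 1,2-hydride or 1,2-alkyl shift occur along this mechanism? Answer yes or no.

The first-formed carbocation is secondary.
The adjacent cyclopentyl carbon already bears 2 other carbon substituents and has a hydrogen to migrate; after a 1,2-hydride shift from that carbon the positive charge sits on a tertiary centre.
Tertiary is more stable than secondary, so the shift occurs.

yes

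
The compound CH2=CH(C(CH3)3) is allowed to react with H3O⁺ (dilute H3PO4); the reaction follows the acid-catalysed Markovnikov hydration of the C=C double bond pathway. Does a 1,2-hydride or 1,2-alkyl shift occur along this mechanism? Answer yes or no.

yes

The first-formed carbocation is secondary.
The adjacent tert-butyl carbon has no hydrogen but bears methyl groups; migration of one methyl with its bonding pair (a 1,2-methyl shift) places the charge on a tertiary centre.
Tertiary is more stable than secondary, so the shift occurs.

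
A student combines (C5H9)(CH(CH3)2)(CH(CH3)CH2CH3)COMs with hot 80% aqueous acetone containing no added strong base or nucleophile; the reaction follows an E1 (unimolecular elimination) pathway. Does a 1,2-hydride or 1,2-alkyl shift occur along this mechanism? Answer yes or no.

The first-formed carbocation is tertiary.
No single 1,2-shift to an adjacent carbon would produce a more-substituted cation than the one already present, so no rearrangement occurs.

no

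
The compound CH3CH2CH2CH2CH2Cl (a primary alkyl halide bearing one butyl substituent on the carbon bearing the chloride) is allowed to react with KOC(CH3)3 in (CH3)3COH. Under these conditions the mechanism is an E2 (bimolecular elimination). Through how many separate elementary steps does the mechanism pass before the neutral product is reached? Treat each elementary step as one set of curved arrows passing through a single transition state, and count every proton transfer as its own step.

1

Step 1: The strong base (CH3)3CO⁻ removes a β-hydrogen; in the same concerted event the electrons of the breaking C–H bond form the new π(C=C) bond and the C–Cl σ-bond breaks, expelling Cl⁻. Anti-periplanar geometry; one transition state.
Total: 1 elementary step.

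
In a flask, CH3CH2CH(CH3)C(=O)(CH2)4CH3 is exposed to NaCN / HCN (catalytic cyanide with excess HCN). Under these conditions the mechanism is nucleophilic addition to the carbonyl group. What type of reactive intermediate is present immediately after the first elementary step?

tetrahedral alkoxide intermediate

Step 1: A lone pair / filled orbital on CN⁻ attacks the electrophilic carbonyl carbon; the π(C=O) electrons shift onto oxygen, producing a tetrahedral alkoxide intermediate.
After step 1 the species present is a tetrahedral alkoxide intermediate.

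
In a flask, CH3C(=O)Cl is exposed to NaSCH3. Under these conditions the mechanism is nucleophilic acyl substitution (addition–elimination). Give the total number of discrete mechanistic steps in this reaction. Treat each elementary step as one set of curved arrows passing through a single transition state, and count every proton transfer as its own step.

2

Step 1: CH3S⁻ adds to the carbonyl carbon; the C=O π electrons shift onto oxygen and a tetrahedral alkoxide intermediate forms.
Step 2: Elimination step: re-formation of the carbonyl π bond drives out Cl⁻, giving the new acyl compound.
Total: 2 elementary steps.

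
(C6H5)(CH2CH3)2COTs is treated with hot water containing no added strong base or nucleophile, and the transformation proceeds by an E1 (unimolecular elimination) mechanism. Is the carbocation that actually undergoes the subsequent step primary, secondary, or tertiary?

Step 1: Ionisation: the C–O σ-bond cleaves heterolytically; both bonding electrons depart with TsO⁻, leaving a tertiary carbocation at the α-carbon.
No single 1,2-shift to an adjacent carbon would give a more-substituted cation, so no rearrangement occurs.

tertiary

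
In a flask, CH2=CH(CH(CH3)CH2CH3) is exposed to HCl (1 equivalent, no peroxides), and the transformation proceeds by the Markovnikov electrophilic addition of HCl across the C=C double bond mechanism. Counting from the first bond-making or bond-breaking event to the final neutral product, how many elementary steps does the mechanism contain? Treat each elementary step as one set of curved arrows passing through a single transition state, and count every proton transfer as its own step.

3

Step 1: Electrophilic addition begins with the π(C=C) electrons forming a bond to the proton of HCl. Following Markovnikov's rule, the resulting cation is secondary. The H–Cl bond breaks heterolytically, releasing Cl⁻.
Step 2: Carbocation rearrangement: a 1,2-hydride shift from the adjacent sec-butyl carbon converts the initially-formed secondary cation into the more stable tertiary cation.
Step 3: The Cl⁻ anion donates a lone pair to the carbocation, forming the new C–Cl σ-bond and giving the neutral alkyl halide.
Total: 3 elementary steps.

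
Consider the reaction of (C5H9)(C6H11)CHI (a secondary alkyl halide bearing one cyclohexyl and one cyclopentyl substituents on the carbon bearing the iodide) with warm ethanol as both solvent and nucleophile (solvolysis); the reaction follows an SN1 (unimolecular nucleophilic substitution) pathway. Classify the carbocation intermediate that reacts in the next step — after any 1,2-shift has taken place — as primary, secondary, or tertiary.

tertiary

Step 1: Unassisted departure of I⁻ (taking the C–I bonding pair) generates a secondary carbocation.
Step 2: A hydride (H with its bonding pair) migrates from the adjacent cyclohexyl carbon to the cationic centre — a 1,2-hydride shift — upgrading the secondary cation to a tertiary one.
The cation rearranges from secondary to tertiary via a 1,2-hydride shift from the adjacent cyclohexyl carbon; the tertiary cation is what reacts next.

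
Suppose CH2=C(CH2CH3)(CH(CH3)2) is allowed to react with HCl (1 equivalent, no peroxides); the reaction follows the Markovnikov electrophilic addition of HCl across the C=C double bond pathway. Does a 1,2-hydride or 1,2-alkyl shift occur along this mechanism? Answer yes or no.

no

The first-formed carbocation is tertiary.
No single 1,2-shift to an adjacent carbon would produce a more-substituted cation than the one already present, so no rearrangement occurs.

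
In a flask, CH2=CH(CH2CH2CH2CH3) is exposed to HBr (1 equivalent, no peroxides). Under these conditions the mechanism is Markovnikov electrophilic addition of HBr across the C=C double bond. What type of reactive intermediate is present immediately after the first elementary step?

secondary carbocation

Step 1: Protonation of the alkene by HBr: the π bond acts as the nucleophile and picks up H⁺, giving the more stable (Markovnikov) secondary carbocation. The H–Br bond breaks heterolytically, releasing Br⁻.
After step 1 the species present is a secondary carbocation.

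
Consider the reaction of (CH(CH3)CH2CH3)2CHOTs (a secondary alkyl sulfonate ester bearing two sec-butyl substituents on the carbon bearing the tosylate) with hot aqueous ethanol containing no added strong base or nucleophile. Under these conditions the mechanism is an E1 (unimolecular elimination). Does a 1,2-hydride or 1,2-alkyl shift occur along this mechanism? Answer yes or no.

The first-formed carbocation is secondary.
The adjacent sec-butyl carbon already bears 2 other carbon substituents and has a hydrogen to migrate; after a 1,2-hydride shift from that carbon the positive charge sits on a tertiary centre.
Tertiary is more stable than secondary, so the shift occurs.

yes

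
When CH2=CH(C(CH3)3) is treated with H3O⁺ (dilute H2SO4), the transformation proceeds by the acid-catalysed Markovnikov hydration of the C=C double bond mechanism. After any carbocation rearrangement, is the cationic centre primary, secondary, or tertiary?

Step 1: Protonation of the alkene by H3O⁺: the π bond acts as the nucleophile and picks up H⁺, giving the more stable (Markovnikov) secondary carbocation. H2O is released.
Step 2: A methyl group with its bonding pair migrates from the adjacent tert-butyl carbon to the cationic centre — a 1,2-methyl shift — upgrading the secondary cation to a tertiary one.
The cation rearranges from secondary to tertiary via a 1,2-methyl shift from the adjacent tert-butyl carbon; the tertiary cation is what reacts next.

tertiary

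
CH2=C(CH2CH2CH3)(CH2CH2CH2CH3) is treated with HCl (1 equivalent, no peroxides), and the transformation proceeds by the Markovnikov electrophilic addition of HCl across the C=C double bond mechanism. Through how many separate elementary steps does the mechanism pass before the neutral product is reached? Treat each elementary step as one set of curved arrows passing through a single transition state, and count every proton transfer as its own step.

Step 1: Electrophilic addition begins with the π(C=C) electrons forming a bond to the proton of HCl. Following Markovnikov's rule, the resulting cation is tertiary. The H–Cl bond breaks heterolytically, releasing Cl⁻.
(No 1,2-shift: no single shift to an adjacent carbon would give a more stable cation.)
Step 2: Nucleophilic attack by Cl⁻ on the carbocation completes the addition, giving R–Cl.
Total: 2 elementary steps.

2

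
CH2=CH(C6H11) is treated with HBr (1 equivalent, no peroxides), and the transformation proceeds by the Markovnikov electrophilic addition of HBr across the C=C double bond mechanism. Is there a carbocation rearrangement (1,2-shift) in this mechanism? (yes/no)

yes

The first-formed carbocation is secondary.
The adjacent cyclohexyl carbon already bears 2 other carbon substituents and has a hydrogen to migrate; after a 1,2-hydride shift from that carbon the positive charge sits on a tertiary centre.
Tertiary is more stable than secondary, so the shift occurs.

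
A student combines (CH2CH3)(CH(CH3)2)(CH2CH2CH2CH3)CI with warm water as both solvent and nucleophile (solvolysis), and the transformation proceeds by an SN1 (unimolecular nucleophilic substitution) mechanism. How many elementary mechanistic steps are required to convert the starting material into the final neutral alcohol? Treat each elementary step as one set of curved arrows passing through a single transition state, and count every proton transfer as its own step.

Step 1: Unassisted departure of I⁻ (taking the C–I bonding pair) generates a tertiary carbocation.
(No 1,2-shift: no single shift to an adjacent carbon would give a more stable cation.)
Step 2: Nucleophilic capture: the oxygen of H2O bonds to the cationic carbon, producing an oxonium-ion intermediate.
Step 3: Deprotonation of the oxonium oxygen by solvent water yields the neutral alcohol.
Total: 3 elementary steps.

3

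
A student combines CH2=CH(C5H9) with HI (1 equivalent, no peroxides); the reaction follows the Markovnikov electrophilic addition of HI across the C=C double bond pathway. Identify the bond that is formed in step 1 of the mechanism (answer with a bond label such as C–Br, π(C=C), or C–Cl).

C–H

Step 1: The π electrons of the C=C bond attack a proton of HI; Markovnikov addition places the new C–H on the less-substituted alkene carbon, so the positive charge ends up on the more-substituted carbon — a secondary carbocation. The H–I bond breaks heterolytically, releasing I⁻.
The bond formed in this step is the C–H bond.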